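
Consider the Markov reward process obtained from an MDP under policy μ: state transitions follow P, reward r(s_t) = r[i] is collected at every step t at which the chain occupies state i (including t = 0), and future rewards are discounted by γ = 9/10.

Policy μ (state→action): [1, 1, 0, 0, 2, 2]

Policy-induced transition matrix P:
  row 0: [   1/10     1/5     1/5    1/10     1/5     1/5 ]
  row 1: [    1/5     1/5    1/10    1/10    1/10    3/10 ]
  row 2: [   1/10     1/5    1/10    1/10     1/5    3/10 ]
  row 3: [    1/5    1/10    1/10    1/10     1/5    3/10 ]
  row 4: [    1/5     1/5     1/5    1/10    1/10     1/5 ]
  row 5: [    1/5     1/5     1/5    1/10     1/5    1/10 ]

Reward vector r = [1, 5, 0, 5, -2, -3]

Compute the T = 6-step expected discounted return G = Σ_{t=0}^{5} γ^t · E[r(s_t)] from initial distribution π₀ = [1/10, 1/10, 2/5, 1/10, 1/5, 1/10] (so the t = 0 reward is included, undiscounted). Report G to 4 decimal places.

t=0: π = [0.1000, 0.1000, 0.4000, 0.1000, 0.2000, 0.1000], E[r] = 0.4000, γ^t·E[r] = 0.400000, running G = 0.400000
t=1: π = [0.1500, 0.1900, 0.1400, 0.1000, 0.1700, 0.2500], E[r] = 0.5100, γ^t·E[r] = 0.459000, running G = 0.859000
t=2: π = [0.1710, 0.1900, 0.1570, 0.1000, 0.1640, 0.2180], E[r] = 0.6390, γ^t·E[r] = 0.517590, running G = 1.376590
t=3: π = [0.1672, 0.1900, 0.1553, 0.1000, 0.1646, 0.2229], E[r] = 0.6193, γ^t·E[r] = 0.451470, running G = 1.828060
t=4: π = [0.1678, 0.1900, 0.1555, 0.1000, 0.1645, 0.2222], E[r] = 0.6220, γ^t·E[r] = 0.408061, running G = 2.236121
t=5: π = [0.1677, 0.1900, 0.1555, 0.1000, 0.1645, 0.2223], E[r] = 0.6216, γ^t·E[r] = 0.367059, running G = 2.603180

G = 2.6032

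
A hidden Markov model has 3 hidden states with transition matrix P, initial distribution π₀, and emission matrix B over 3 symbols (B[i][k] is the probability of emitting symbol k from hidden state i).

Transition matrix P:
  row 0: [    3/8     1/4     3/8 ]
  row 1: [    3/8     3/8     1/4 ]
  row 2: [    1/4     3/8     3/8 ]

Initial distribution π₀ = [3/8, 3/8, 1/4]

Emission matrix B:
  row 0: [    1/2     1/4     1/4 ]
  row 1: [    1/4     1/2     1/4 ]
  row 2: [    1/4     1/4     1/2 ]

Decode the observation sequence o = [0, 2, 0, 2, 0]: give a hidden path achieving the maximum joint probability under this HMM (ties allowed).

t=0: δ = [1.875e-01, 9.375e-02, 6.250e-02]  (obs o_0=0)
t=1: δ = [1.758e-02, 1.172e-02, 3.516e-02]  ψ = [0, 0, 0]  (obs o_1=2)
t=2: δ = [4.395e-03, 3.296e-03, 3.296e-03]  ψ = [2, 2, 2]  (obs o_2=0)
t=3: δ = [4.120e-04, 3.090e-04, 8.240e-04]  ψ = [0, 1, 0]  (obs o_3=2)
t=4: δ = [1.030e-04, 7.725e-05, 7.725e-05]  ψ = [2, 2, 2]  (obs o_4=0)
backtrack: best end state = 0; path = [0, 2, 0, 2, 0]

path = [0, 2, 0, 2, 0]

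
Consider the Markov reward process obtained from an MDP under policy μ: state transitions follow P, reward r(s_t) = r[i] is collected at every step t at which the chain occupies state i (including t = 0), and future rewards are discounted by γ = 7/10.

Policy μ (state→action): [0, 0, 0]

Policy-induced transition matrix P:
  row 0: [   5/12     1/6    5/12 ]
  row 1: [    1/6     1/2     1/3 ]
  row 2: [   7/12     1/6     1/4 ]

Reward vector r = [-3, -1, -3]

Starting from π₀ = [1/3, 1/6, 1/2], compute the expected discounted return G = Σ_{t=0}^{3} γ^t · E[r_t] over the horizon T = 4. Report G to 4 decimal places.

t=0: π = [0.3333, 0.1667, 0.5000], E[r] = -2.6667, γ^t·E[r] = -2.666667, running G = -2.666667
t=1: π = [0.4583, 0.2222, 0.3194], E[r] = -2.5556, γ^t·E[r] = -1.788889, running G = -4.455556
t=2: π = [0.4144, 0.2407, 0.3449], E[r] = -2.5185, γ^t·E[r] = -1.234074, running G = -5.689630
t=3: π = [0.4140, 0.2469, 0.3391], E[r] = -2.5062, γ^t·E[r] = -0.859617, running G = -6.549247

G = -6.5492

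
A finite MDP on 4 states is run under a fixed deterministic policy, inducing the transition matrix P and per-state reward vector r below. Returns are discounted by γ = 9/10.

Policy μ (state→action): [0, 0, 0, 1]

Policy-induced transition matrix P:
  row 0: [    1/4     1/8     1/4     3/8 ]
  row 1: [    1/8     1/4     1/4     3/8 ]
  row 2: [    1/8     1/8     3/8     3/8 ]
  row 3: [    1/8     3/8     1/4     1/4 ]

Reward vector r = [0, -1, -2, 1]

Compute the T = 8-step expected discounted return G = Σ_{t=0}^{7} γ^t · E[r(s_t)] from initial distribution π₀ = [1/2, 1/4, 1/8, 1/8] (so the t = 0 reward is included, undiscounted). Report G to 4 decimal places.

G = -2.5031

t=0: π = [0.5000, 0.2500, 0.1250, 0.1250], E[r] = -0.3750, γ^t·E[r] = -0.375000, running G = -0.375000
t=1: π = [0.1875, 0.1875, 0.2656, 0.3594], E[r] = -0.3594, γ^t·E[r] = -0.323438, running G = -0.698438
t=2: π = [0.1484, 0.2383, 0.2832, 0.3301], E[r] = -0.4746, γ^t·E[r] = -0.384434, running G = -1.082871
t=3: π = [0.1436, 0.2373, 0.2854, 0.3337], E[r] = -0.4744, γ^t·E[r] = -0.345812, running G = -1.428683
t=4: π = [0.1429, 0.2381, 0.2857, 0.3333], E[r] = -0.4762, γ^t·E[r] = -0.312412, running G = -1.741096
t=5: π = [0.1429, 0.2381, 0.2857, 0.3333], E[r] = -0.4762, γ^t·E[r] = -0.281169, running G = -2.022265
t=6: π = [0.1429, 0.2381, 0.2857, 0.3333], E[r] = -0.4762, γ^t·E[r] = -0.253067, running G = -2.275332
t=7: π = [0.1429, 0.2381, 0.2857, 0.3333], E[r] = -0.4762, γ^t·E[r] = -0.227760, running G = -2.503092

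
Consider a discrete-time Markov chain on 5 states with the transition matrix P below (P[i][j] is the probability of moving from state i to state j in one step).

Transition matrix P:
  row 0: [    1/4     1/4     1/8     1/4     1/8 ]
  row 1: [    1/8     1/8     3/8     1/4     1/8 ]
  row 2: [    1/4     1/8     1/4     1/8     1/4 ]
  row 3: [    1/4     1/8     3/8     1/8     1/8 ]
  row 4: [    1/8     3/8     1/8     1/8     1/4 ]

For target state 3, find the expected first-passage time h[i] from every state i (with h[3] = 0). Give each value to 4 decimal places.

First-step conditioning: h[3] = 0; for i ≠ 3, h[i] = 1 + Σ_k P[i][k]·h[k].
  h[0] = 1 + 1/4·h[0] + 1/4·h[1] + 1/8·h[2] + 1/8·h[4]
  h[1] = 1 + 1/8·h[0] + 1/8·h[1] + 3/8·h[2] + 1/8·h[4]
  h[2] = 1 + 1/4·h[0] + 1/8·h[1] + 1/4·h[2] + 1/4·h[4]
  h[4] = 1 + 1/8·h[0] + 3/8·h[1] + 1/8·h[2] + 1/4·h[4]
Solving the 4×4 linear system over states ≠ 3 gives exactly h = [1208/245, 536/105, 40/7, 0, 832/147] (h[3] = 0 is the target).

h = [4.9306, 5.1048, 5.7143, 0.0000, 5.6599]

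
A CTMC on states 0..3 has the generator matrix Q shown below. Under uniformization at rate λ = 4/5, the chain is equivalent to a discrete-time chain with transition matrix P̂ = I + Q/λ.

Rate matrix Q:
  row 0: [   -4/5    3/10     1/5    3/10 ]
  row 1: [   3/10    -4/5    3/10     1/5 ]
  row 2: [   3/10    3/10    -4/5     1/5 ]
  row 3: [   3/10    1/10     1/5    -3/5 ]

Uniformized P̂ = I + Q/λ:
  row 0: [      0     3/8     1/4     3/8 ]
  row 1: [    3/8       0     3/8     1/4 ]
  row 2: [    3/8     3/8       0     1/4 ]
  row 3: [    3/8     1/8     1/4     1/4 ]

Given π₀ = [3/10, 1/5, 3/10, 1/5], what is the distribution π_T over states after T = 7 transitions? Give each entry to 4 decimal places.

π = [0.2727, 0.2212, 0.2220, 0.2841]

t=0: π = [0.3000, 0.2000, 0.3000, 0.2000]
t=1: π = [0.2625, 0.2500, 0.2000, 0.2875]
t=2: π = [0.2766, 0.2094, 0.2313, 0.2828]
t=3: π = [0.2713, 0.2258, 0.2184, 0.2846]
t=4: π = [0.2733, 0.2192, 0.2236, 0.2839]
t=5: π = [0.2725, 0.2218, 0.2215, 0.2842]
t=6: π = [0.2728, 0.2208, 0.2224, 0.2841]
t=7: π = [0.2727, 0.2212, 0.2220, 0.2841]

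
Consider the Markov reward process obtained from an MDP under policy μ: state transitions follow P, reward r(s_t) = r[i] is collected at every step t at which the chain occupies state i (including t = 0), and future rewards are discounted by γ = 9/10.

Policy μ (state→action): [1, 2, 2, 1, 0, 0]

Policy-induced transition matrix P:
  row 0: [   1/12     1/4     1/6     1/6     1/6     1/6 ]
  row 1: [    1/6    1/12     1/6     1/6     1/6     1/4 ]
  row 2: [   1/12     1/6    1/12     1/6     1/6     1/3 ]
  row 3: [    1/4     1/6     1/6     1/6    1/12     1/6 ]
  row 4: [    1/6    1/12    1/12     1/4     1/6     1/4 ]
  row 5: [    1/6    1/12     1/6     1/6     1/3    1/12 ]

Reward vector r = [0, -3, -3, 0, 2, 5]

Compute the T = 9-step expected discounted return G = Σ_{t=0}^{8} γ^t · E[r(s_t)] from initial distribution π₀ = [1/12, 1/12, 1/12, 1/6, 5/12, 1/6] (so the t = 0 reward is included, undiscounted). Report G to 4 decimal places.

t=0: π = [0.0833, 0.0833, 0.0833, 0.1667, 0.4167, 0.1667], E[r] = 1.1667, γ^t·E[r] = 1.166667, running G = 1.166667
t=1: π = [0.1667, 0.1181, 0.1250, 0.2014, 0.1806, 0.2083], E[r] = 0.6736, γ^t·E[r] = 0.606250, running G = 1.772917
t=2: π = [0.1591, 0.1383, 0.1412, 0.1817, 0.1846, 0.1950], E[r] = 0.5058, γ^t·E[r] = 0.409688, running G = 2.182604
t=3: π = [0.1568, 0.1368, 0.1395, 0.1821, 0.1840, 0.2009], E[r] = 0.5435, γ^t·E[r] = 0.396211, running G = 2.578815
t=4: π = [0.1571, 0.1363, 0.1397, 0.1820, 0.1850, 0.1999], E[r] = 0.5416, γ^t·E[r] = 0.355356, running G = 2.934171
t=5: π = [0.1571, 0.1363, 0.1396, 0.1821, 0.1848, 0.2001], E[r] = 0.5421, γ^t·E[r] = 0.320111, running G = 3.254282
t=6: π = [0.1571, 0.1363, 0.1396, 0.1821, 0.1848, 0.2000], E[r] = 0.5419, γ^t·E[r] = 0.288009, running G = 3.542291
t=7: π = [0.1571, 0.1363, 0.1396, 0.1821, 0.1848, 0.2000], E[r] = 0.5420, γ^t·E[r] = 0.259220, running G = 3.801510
t=8: π = [0.1571, 0.1363, 0.1396, 0.1821, 0.1848, 0.2000], E[r] = 0.5420, γ^t·E[r] = 0.233296, running G = 4.034807

G = 4.0348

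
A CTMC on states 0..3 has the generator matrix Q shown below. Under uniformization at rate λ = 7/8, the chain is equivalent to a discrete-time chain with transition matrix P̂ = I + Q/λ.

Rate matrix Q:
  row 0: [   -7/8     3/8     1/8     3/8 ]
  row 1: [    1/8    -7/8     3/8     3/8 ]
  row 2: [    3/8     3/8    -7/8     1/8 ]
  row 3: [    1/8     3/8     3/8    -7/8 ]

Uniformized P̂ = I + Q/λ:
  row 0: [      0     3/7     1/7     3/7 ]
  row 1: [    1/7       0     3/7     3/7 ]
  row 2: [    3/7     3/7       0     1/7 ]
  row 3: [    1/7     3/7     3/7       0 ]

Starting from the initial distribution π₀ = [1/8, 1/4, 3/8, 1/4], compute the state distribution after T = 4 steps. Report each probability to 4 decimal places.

t=0: π = [0.1250, 0.2500, 0.3750, 0.2500]
t=1: π = [0.2321, 0.3214, 0.2321, 0.2143]
t=2: π = [0.1760, 0.2908, 0.2628, 0.2704]
t=3: π = [0.1928, 0.3039, 0.2657, 0.2376]
t=4: π = [0.1912, 0.2983, 0.2596, 0.2508]

π = [0.1912, 0.2983, 0.2596, 0.2508]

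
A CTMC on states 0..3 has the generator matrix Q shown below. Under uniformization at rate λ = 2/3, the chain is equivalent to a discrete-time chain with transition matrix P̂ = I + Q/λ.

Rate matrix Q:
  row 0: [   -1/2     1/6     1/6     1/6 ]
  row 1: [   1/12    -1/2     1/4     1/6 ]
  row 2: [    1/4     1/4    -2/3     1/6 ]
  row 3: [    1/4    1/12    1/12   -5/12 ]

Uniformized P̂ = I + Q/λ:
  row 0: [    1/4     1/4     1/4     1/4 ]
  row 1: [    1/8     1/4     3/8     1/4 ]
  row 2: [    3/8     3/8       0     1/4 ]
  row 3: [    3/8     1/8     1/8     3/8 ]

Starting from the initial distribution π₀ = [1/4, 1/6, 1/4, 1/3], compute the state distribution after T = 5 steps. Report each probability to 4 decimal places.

π = [0.2804, 0.2388, 0.1951, 0.2857]

t=0: π = [0.2500, 0.1667, 0.2500, 0.3333]
t=1: π = [0.3021, 0.2396, 0.1667, 0.2917]
t=2: π = [0.2773, 0.2344, 0.2018, 0.2865]
t=3: π = [0.2817, 0.2394, 0.1930, 0.2858]
t=4: π = [0.2799, 0.2384, 0.1959, 0.2857]
t=5: π = [0.2804, 0.2388, 0.1951, 0.2857]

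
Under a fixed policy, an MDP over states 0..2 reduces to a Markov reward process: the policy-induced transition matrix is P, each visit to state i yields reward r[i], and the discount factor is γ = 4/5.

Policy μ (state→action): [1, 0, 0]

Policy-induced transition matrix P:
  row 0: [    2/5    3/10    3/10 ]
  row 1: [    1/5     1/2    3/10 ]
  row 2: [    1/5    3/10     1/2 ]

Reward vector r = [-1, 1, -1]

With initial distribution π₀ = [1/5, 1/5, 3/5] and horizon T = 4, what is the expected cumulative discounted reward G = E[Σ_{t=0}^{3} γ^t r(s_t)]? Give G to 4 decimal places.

t=0: π = [0.2000, 0.2000, 0.6000], E[r] = -0.6000, γ^t·E[r] = -0.600000, running G = -0.600000
t=1: π = [0.2400, 0.3400, 0.4200], E[r] = -0.3200, γ^t·E[r] = -0.256000, running G = -0.856000
t=2: π = [0.2480, 0.3680, 0.3840], E[r] = -0.2640, γ^t·E[r] = -0.168960, running G = -1.024960
t=3: π = [0.2496, 0.3736, 0.3768], E[r] = -0.2528, γ^t·E[r] = -0.129434, running G = -1.154394

G = -1.1544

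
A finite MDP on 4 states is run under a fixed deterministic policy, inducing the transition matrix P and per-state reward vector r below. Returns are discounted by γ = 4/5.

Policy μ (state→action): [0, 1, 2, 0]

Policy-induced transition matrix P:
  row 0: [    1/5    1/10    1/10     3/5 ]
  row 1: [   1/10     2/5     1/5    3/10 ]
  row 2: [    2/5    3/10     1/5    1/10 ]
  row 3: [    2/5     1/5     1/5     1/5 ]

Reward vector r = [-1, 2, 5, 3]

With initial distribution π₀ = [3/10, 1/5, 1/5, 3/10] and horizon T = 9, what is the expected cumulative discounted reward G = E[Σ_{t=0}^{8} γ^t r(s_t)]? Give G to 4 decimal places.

G = 8.6770

t=0: π = [0.3000, 0.2000, 0.2000, 0.3000], E[r] = 2.0000, γ^t·E[r] = 2.000000, running G = 2.000000
t=1: π = [0.2800, 0.2300, 0.1700, 0.3200], E[r] = 1.9900, γ^t·E[r] = 1.592000, running G = 3.592000
t=2: π = [0.2750, 0.2350, 0.1720, 0.3180], E[r] = 2.0090, γ^t·E[r] = 1.285760, running G = 4.877760
t=3: π = [0.2745, 0.2367, 0.1725, 0.3163], E[r] = 2.0103, γ^t·E[r] = 1.029274, running G = 5.907034
t=4: π = [0.2741, 0.2371, 0.1726, 0.3162], E[r] = 2.0116, γ^t·E[r] = 0.823951, running G = 6.730985
t=5: π = [0.2740, 0.2373, 0.1726, 0.3161], E[r] = 2.0117, γ^t·E[r] = 0.659210, running G = 7.390195
t=6: π = [0.2740, 0.2373, 0.1726, 0.3161], E[r] = 2.0118, γ^t·E[r] = 0.527393, running G = 7.917587
t=7: π = [0.2740, 0.2373, 0.1726, 0.3161], E[r] = 2.0119, γ^t·E[r] = 0.421917, running G = 8.339504
t=8: π = [0.2740, 0.2373, 0.1726, 0.3161], E[r] = 2.0119, γ^t·E[r] = 0.337535, running G = 8.677039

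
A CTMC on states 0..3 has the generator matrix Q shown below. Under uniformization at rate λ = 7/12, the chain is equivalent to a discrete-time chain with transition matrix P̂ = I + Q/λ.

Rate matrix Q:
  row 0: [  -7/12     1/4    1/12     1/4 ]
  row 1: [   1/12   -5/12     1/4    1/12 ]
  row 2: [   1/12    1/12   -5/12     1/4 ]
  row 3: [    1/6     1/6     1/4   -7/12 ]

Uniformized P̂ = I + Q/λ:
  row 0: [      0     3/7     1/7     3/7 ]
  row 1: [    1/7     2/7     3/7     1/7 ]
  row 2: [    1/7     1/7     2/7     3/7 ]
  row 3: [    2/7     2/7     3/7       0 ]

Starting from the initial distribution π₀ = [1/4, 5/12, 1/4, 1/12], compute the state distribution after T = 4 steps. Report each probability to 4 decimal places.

π = [0.1578, 0.2601, 0.3377, 0.2444]

t=0: π = [0.2500, 0.4167, 0.2500, 0.0833]
t=1: π = [0.1190, 0.2857, 0.3214, 0.2738]
t=2: π = [0.1650, 0.2568, 0.3486, 0.2296]
t=3: π = [0.1521, 0.2595, 0.3316, 0.2568]
t=4: π = [0.1578, 0.2601, 0.3377, 0.2444]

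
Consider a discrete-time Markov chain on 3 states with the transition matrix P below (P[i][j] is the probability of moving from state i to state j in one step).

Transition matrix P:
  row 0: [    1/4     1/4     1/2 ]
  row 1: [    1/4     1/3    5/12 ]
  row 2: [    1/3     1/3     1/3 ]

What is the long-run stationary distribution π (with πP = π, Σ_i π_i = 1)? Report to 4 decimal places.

Balance equations π_j = Σ_i π_i·P[i][j]:
  π_0 = 1/4·π_0 + 1/4·π_1 + 1/3·π_2
  π_1 = 1/4·π_0 + 1/3·π_1 + 1/3·π_2
  normalize: π_0 + π_1 + π_2 = 1
Solving the linear system gives exactly π = [44/155, 48/155, 63/155].

π = [0.2839, 0.3097, 0.4065]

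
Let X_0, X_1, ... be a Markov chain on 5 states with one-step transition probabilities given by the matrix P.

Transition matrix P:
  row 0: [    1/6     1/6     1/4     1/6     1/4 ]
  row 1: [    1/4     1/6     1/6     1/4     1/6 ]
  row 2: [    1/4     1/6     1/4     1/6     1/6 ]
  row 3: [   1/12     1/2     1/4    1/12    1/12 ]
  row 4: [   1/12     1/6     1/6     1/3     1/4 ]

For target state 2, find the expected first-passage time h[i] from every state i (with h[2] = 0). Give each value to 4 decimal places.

h = [4.6708, 5.0311, 0.0000, 4.7205, 5.0683]

First-step conditioning: h[2] = 0; for i ≠ 2, h[i] = 1 + Σ_k P[i][k]·h[k].
  h[0] = 1 + 1/6·h[0] + 1/6·h[1] + 1/6·h[3] + 1/4·h[4]
  h[1] = 1 + 1/4·h[0] + 1/6·h[1] + 1/4·h[3] + 1/6·h[4]
  h[3] = 1 + 1/12·h[0] + 1/2·h[1] + 1/12·h[3] + 1/12·h[4]
  h[4] = 1 + 1/12·h[0] + 1/6·h[1] + 1/3·h[3] + 1/4·h[4]
Solving the 4×4 linear system over states ≠ 2 gives exactly h = [752/161, 810/161, 0, 760/161, 816/161] (h[2] = 0 is the target).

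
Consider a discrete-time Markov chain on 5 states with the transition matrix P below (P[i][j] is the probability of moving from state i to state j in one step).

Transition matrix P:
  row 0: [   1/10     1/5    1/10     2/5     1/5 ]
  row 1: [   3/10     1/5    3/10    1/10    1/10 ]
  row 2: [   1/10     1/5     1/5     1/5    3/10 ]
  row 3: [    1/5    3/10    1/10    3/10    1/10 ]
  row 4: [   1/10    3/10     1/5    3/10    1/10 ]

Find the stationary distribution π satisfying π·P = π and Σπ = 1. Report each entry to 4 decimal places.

Balance equations π_j = Σ_i π_i·P[i][j]:
  π_0 = 1/10·π_0 + 3/10·π_1 + 1/10·π_2 + 1/5·π_3 + 1/10·π_4
  π_1 = 1/5·π_0 + 1/5·π_1 + 1/5·π_2 + 3/10·π_3 + 3/10·π_4
  π_2 = 1/10·π_0 + 3/10·π_1 + 1/5·π_2 + 1/10·π_3 + 1/5·π_4
  π_3 = 2/5·π_0 + 1/10·π_1 + 1/5·π_2 + 3/10·π_3 + 3/10·π_4
  normalize: π_0 + π_1 + π_2 + π_3 + π_4 = 1
Solving the linear system gives exactly π = [1913/11045, 2656/11045, 2006/11045, 59/235, 1697/11045].

π = [0.1732, 0.2405, 0.1816, 0.2511, 0.1536]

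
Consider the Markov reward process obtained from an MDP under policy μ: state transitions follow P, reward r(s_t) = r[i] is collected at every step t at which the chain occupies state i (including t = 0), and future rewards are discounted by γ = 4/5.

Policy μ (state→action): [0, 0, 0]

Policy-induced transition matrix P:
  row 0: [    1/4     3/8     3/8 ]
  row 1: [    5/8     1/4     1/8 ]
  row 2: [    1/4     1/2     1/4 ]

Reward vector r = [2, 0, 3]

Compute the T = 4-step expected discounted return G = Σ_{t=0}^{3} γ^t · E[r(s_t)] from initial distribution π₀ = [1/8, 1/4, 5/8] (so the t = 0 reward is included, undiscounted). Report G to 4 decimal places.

t=0: π = [0.1250, 0.2500, 0.6250], E[r] = 2.1250, γ^t·E[r] = 2.125000, running G = 2.125000
t=1: π = [0.3438, 0.4219, 0.2344], E[r] = 1.3906, γ^t·E[r] = 1.112500, running G = 3.237500
t=2: π = [0.4082, 0.3516, 0.2402], E[r] = 1.5371, γ^t·E[r] = 0.983750, running G = 4.221250
t=3: π = [0.3818, 0.3611, 0.2571], E[r] = 1.5349, γ^t·E[r] = 0.785875, running G = 5.007125

G = 5.0071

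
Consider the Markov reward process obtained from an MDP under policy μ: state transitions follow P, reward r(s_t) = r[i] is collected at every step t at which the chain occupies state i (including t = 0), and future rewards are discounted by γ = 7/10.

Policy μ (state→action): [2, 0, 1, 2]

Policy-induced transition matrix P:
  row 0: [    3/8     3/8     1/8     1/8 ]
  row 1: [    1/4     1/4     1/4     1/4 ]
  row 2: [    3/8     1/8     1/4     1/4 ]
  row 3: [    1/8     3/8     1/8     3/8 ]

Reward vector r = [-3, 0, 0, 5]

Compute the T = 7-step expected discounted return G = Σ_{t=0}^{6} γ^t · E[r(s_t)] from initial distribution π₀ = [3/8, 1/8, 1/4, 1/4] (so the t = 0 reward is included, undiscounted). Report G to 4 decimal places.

t=0: π = [0.3750, 0.1250, 0.2500, 0.2500], E[r] = 0.1250, γ^t·E[r] = 0.125000, running G = 0.125000
t=1: π = [0.2969, 0.2969, 0.1719, 0.2344], E[r] = 0.2813, γ^t·E[r] = 0.196875, running G = 0.321875
t=2: π = [0.2793, 0.2949, 0.1836, 0.2422], E[r] = 0.3730, γ^t·E[r] = 0.182793, running G = 0.504668
t=3: π = [0.2776, 0.2922, 0.1848, 0.2454], E[r] = 0.3940, γ^t·E[r] = 0.135157, running G = 0.639825
t=4: π = [0.2771, 0.2923, 0.1846, 0.2460], E[r] = 0.3985, γ^t·E[r] = 0.095672, running G = 0.735497
t=5: π = [0.2770, 0.2923, 0.1846, 0.2461], E[r] = 0.3996, γ^t·E[r] = 0.067162, running G = 0.802658
t=6: π = [0.2769, 0.2923, 0.1846, 0.2461], E[r] = 0.3999, γ^t·E[r] = 0.047048, running G = 0.849707

G = 0.8497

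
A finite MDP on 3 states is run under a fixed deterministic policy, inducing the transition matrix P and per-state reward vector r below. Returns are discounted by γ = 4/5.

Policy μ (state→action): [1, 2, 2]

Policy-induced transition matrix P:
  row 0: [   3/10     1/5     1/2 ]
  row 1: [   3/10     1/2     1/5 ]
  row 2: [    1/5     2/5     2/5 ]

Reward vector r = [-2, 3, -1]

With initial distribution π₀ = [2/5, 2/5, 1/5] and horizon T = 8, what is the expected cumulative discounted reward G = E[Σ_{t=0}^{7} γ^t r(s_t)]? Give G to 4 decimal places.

G = 0.9687

t=0: π = [0.4000, 0.4000, 0.2000], E[r] = 0.2000, γ^t·E[r] = 0.200000, running G = 0.200000
t=1: π = [0.2800, 0.3600, 0.3600], E[r] = 0.1600, γ^t·E[r] = 0.128000, running G = 0.328000
t=2: π = [0.2640, 0.3800, 0.3560], E[r] = 0.2560, γ^t·E[r] = 0.163840, running G = 0.491840
t=3: π = [0.2644, 0.3852, 0.3504], E[r] = 0.2764, γ^t·E[r] = 0.141517, running G = 0.633357
t=4: π = [0.2650, 0.3856, 0.3494], E[r] = 0.2776, γ^t·E[r] = 0.113705, running G = 0.747062
t=5: π = [0.2651, 0.3856, 0.3494], E[r] = 0.2772, γ^t·E[r] = 0.090842, running G = 0.837904
t=6: π = [0.2651, 0.3855, 0.3494], E[r] = 0.2771, γ^t·E[r] = 0.072645, running G = 0.910549
t=7: π = [0.2651, 0.3855, 0.3494], E[r] = 0.2771, γ^t·E[r] = 0.058113, running G = 0.968662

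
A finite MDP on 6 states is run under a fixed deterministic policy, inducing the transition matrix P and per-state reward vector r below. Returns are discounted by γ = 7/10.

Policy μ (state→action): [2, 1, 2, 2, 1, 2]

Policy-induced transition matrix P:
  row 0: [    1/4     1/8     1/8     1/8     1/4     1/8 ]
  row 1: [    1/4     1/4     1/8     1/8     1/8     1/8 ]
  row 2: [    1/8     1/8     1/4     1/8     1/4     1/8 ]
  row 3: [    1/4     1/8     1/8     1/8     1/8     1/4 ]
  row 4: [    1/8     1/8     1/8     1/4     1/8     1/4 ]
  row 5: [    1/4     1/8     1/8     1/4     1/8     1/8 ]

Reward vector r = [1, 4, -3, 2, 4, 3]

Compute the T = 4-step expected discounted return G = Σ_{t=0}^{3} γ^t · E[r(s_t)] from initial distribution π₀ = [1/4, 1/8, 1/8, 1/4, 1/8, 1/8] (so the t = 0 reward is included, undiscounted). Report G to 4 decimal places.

t=0: π = [0.2500, 0.1250, 0.1250, 0.2500, 0.1250, 0.1250], E[r] = 1.7500, γ^t·E[r] = 1.750000, running G = 1.750000
t=1: π = [0.2188, 0.1406, 0.1406, 0.1563, 0.1719, 0.1719], E[r] = 1.8750, γ^t·E[r] = 1.312500, running G = 3.062500
t=2: π = [0.2109, 0.1426, 0.1426, 0.1680, 0.1699, 0.1660], E[r] = 1.8672, γ^t·E[r] = 0.914922, running G = 3.977422
t=3: π = [0.2109, 0.1428, 0.1428, 0.1670, 0.1692, 0.1672], E[r] = 1.8662, γ^t·E[r] = 0.640110, running G = 4.617532

G = 4.6175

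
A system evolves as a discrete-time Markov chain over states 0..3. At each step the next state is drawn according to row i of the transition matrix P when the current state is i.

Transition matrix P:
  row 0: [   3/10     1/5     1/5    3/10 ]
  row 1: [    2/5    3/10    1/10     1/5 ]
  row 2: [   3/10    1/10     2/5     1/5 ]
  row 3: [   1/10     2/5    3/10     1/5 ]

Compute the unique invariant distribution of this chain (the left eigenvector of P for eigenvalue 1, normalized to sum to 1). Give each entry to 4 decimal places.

π = [0.2790, 0.2453, 0.2478, 0.2279]

Balance equations π_j = Σ_i π_i·P[i][j]:
  π_0 = 3/10·π_0 + 2/5·π_1 + 3/10·π_2 + 1/10·π_3
  π_1 = 1/5·π_0 + 3/10·π_1 + 1/10·π_2 + 2/5·π_3
  π_2 = 1/5·π_0 + 1/10·π_1 + 2/5·π_2 + 3/10·π_3
  normalize: π_0 + π_1 + π_2 + π_3 = 1
Solving the linear system gives exactly π = [224/803, 197/803, 199/803, 183/803].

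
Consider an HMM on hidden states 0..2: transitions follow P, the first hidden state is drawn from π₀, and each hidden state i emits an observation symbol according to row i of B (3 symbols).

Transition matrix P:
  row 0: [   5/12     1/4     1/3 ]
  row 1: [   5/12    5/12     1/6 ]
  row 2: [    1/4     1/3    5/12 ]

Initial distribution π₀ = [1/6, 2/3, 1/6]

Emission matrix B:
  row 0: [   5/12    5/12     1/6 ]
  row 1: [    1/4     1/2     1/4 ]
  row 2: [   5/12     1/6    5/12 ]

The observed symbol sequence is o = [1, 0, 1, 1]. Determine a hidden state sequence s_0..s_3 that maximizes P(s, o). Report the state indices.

t=0: δ = [6.944e-02, 3.333e-01, 2.778e-02]  (obs o_0=1)
t=1: δ = [5.787e-02, 3.472e-02, 2.315e-02]  ψ = [1, 1, 1]  (obs o_1=0)
t=2: δ = [1.005e-02, 7.234e-03, 3.215e-03]  ψ = [0, 0, 0]  (obs o_2=1)
t=3: δ = [1.744e-03, 1.507e-03, 5.582e-04]  ψ = [0, 1, 0]  (obs o_3=1)
backtrack: best end state = 0; path = [1, 0, 0, 0]

path = [1, 0, 0, 0]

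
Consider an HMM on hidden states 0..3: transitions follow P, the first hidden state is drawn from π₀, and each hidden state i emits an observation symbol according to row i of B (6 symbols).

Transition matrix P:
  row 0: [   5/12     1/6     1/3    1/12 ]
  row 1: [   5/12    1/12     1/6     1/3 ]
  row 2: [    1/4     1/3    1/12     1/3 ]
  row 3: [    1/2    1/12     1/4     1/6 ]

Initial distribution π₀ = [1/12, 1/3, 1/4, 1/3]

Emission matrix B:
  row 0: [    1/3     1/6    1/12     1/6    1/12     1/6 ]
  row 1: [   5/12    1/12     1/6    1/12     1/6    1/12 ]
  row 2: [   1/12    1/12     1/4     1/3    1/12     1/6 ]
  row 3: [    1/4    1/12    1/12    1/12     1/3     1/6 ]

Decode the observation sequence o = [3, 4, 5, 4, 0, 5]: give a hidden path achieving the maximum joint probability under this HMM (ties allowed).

path = [2, 3, 2, 3, 0, 0]

t=0: δ = [1.389e-02, 2.778e-02, 8.333e-02, 2.778e-02]  (obs o_0=3)
t=1: δ = [1.736e-03, 4.630e-03, 5.787e-04, 9.259e-03]  ψ = [2, 2, 2, 2]  (obs o_1=4)
t=2: δ = [7.716e-04, 6.430e-05, 3.858e-04, 2.572e-04]  ψ = [3, 3, 3, 1]  (obs o_2=5)
t=3: δ = [2.679e-05, 2.143e-05, 2.143e-05, 4.287e-05]  ψ = [0, 0, 0, 2]  (obs o_3=4)
t=4: δ = [7.144e-06, 2.977e-06, 8.931e-07, 1.786e-06]  ψ = [3, 2, 3, 1]  (obs o_4=0)
t=5: δ = [4.961e-07, 9.923e-08, 3.969e-07, 1.654e-07]  ψ = [0, 0, 0, 1]  (obs o_5=5)
backtrack: best end state = 0; path = [2, 3, 2, 3, 0, 0]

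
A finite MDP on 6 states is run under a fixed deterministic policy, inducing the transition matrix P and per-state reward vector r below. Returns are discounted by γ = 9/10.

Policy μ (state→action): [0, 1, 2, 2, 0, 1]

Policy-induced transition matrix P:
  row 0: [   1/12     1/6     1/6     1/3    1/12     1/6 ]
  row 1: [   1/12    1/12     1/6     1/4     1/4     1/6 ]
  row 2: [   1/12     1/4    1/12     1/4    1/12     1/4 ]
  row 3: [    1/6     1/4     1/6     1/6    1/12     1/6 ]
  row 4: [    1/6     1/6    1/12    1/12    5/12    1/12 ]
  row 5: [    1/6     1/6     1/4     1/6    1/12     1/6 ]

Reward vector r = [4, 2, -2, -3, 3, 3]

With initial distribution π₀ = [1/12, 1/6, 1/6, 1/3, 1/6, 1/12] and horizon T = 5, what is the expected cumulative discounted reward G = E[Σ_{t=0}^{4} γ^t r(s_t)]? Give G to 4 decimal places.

G = 3.1406

t=0: π = [0.0833, 0.1667, 0.1667, 0.3333, 0.1667, 0.0833], E[r] = 0.0833, γ^t·E[r] = 0.083333, running G = 0.083333
t=1: π = [0.1319, 0.1944, 0.1458, 0.1944, 0.1667, 0.1667], E[r] = 1.0417, γ^t·E[r] = 0.937500, running G = 1.020833
t=2: π = [0.1273, 0.1788, 0.1545, 0.2031, 0.1713, 0.1649], E[r] = 0.9572, γ^t·E[r] = 0.775313, running G = 1.796146
t=3: π = [0.1283, 0.1816, 0.1533, 0.2014, 0.1702, 0.1653], E[r] = 0.9721, γ^t·E[r] = 0.708645, running G = 2.504790
t=4: π = [0.1281, 0.1811, 0.1535, 0.2018, 0.1703, 0.1653], E[r] = 0.9690, γ^t·E[r] = 0.635763, running G = 3.140553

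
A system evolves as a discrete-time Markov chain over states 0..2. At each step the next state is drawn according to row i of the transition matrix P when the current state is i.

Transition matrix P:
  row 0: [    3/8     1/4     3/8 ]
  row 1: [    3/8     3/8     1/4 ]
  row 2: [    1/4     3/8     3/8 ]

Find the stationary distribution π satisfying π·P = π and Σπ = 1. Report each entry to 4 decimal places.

Balance equations π_j = Σ_i π_i·P[i][j]:
  π_0 = 3/8·π_0 + 3/8·π_1 + 1/4·π_2
  π_1 = 1/4·π_0 + 3/8·π_1 + 3/8·π_2
  normalize: π_0 + π_1 + π_2 = 1
Solving the linear system gives exactly π = [1/3, 1/3, 1/3].

π = [0.3333, 0.3333, 0.3333]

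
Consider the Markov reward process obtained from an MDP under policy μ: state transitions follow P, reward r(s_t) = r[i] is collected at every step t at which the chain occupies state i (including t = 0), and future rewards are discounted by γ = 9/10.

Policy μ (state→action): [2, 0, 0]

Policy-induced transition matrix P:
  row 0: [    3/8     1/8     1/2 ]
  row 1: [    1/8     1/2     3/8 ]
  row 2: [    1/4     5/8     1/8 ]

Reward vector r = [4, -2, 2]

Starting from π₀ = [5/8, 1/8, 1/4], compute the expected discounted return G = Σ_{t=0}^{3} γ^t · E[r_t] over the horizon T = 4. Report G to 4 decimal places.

t=0: π = [0.6250, 0.1250, 0.2500], E[r] = 2.7500, γ^t·E[r] = 2.750000, running G = 2.750000
t=1: π = [0.3125, 0.2969, 0.3906], E[r] = 1.4375, γ^t·E[r] = 1.293750, running G = 4.043750
t=2: π = [0.2520, 0.4316, 0.3164], E[r] = 0.7773, γ^t·E[r] = 0.629648, running G = 4.673398
t=3: π = [0.2275, 0.4451, 0.3274], E[r] = 0.6748, γ^t·E[r] = 0.491933, running G = 5.165331

G = 5.1653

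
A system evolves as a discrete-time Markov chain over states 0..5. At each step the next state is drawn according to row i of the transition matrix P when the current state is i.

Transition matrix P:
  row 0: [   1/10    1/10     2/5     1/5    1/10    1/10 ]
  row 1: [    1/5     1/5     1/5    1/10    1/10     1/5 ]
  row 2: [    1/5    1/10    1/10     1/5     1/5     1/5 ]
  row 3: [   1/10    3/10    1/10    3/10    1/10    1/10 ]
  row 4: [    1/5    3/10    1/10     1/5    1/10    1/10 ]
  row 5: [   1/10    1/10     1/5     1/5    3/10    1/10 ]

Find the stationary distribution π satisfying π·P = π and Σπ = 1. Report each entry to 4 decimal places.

π = [0.1511, 0.1881, 0.1778, 0.2013, 0.1451, 0.1366]

Balance equations π_j = Σ_i π_i·P[i][j]:
  π_0 = 1/10·π_0 + 1/5·π_1 + 1/5·π_2 + 1/10·π_3 + 1/5·π_4 + 1/10·π_5
  π_1 = 1/10·π_0 + 1/5·π_1 + 1/10·π_2 + 3/10·π_3 + 3/10·π_4 + 1/10·π_5
  π_2 = 2/5·π_0 + 1/5·π_1 + 1/10·π_2 + 1/10·π_3 + 1/10·π_4 + 1/5·π_5
  π_3 = 1/5·π_0 + 1/10·π_1 + 1/5·π_2 + 3/10·π_3 + 1/5·π_4 + 1/5·π_5
  π_4 = 1/10·π_0 + 1/10·π_1 + 1/5·π_2 + 1/10·π_3 + 1/10·π_4 + 3/10·π_5
  normalize: π_0 + π_1 + π_2 + π_3 + π_4 + π_5 = 1
Solving the linear system gives exactly π = [55/364, 1763/9373, 3333/18746, 1887/9373, 1360/9373, 5121/37492].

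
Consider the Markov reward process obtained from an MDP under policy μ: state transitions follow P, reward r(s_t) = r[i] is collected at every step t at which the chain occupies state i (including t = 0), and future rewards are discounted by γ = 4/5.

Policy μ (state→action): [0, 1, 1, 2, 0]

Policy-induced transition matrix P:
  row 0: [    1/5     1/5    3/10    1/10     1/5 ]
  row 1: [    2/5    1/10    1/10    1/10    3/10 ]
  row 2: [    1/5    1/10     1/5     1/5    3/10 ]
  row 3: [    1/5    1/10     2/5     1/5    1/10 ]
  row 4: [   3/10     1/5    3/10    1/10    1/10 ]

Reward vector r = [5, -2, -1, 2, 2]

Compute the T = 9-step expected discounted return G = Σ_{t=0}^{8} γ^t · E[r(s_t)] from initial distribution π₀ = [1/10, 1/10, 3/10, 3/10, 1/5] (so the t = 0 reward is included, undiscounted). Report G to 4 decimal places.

t=0: π = [0.1000, 0.1000, 0.3000, 0.3000, 0.2000], E[r] = 1.0000, γ^t·E[r] = 1.000000, running G = 1.000000
t=1: π = [0.2400, 0.1300, 0.2800, 0.1600, 0.1900], E[r] = 1.3600, γ^t·E[r] = 1.088000, running G = 2.088000
t=2: π = [0.2450, 0.1430, 0.2620, 0.1440, 0.2060], E[r] = 1.3770, γ^t·E[r] = 0.881280, running G = 2.969280
t=3: π = [0.2492, 0.1451, 0.2596, 0.1406, 0.2055], E[r] = 1.3884, γ^t·E[r] = 0.710861, running G = 3.680141
t=4: π = [0.2496, 0.1455, 0.2591, 0.1400, 0.2059], E[r] = 1.3896, γ^t·E[r] = 0.569176, running G = 4.249317
t=5: π = [0.2497, 0.1455, 0.2590, 0.1399, 0.2059], E[r] = 1.3899, γ^t·E[r] = 0.455432, running G = 4.704749
t=6: π = [0.2497, 0.1456, 0.2590, 0.1399, 0.2059], E[r] = 1.3899, γ^t·E[r] = 0.364359, running G = 5.069108
t=7: π = [0.2497, 0.1456, 0.2590, 0.1399, 0.2059], E[r] = 1.3899, γ^t·E[r] = 0.291489, running G = 5.360597
t=8: π = [0.2497, 0.1456, 0.2590, 0.1399, 0.2059], E[r] = 1.3899, γ^t·E[r] = 0.233191, running G = 5.593788

G = 5.5938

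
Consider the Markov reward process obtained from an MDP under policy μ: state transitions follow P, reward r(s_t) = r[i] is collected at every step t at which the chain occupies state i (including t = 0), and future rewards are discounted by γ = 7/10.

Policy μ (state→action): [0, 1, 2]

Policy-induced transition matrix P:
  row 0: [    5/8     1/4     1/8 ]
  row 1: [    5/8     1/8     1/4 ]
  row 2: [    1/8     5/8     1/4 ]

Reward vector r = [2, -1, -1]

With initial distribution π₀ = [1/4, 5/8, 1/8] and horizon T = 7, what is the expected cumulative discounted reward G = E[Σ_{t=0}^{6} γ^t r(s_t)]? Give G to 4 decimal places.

t=0: π = [0.2500, 0.6250, 0.1250], E[r] = -0.2500, γ^t·E[r] = -0.250000, running G = -0.250000
t=1: π = [0.5625, 0.2188, 0.2188], E[r] = 0.6875, γ^t·E[r] = 0.481250, running G = 0.231250
t=2: π = [0.5156, 0.3047, 0.1797], E[r] = 0.5469, γ^t·E[r] = 0.267969, running G = 0.499219
t=3: π = [0.5352, 0.2793, 0.1855], E[r] = 0.6055, γ^t·E[r] = 0.207676, running G = 0.706895
t=4: π = [0.5322, 0.2847, 0.1831], E[r] = 0.5967, γ^t·E[r] = 0.143263, running G = 0.850157
t=5: π = [0.5334, 0.2831, 0.1835], E[r] = 0.6003, γ^t·E[r] = 0.100899, running G = 0.951057
t=6: π = [0.5333, 0.2834, 0.1833], E[r] = 0.5998, γ^t·E[r] = 0.070565, running G = 1.021622

G = 1.0216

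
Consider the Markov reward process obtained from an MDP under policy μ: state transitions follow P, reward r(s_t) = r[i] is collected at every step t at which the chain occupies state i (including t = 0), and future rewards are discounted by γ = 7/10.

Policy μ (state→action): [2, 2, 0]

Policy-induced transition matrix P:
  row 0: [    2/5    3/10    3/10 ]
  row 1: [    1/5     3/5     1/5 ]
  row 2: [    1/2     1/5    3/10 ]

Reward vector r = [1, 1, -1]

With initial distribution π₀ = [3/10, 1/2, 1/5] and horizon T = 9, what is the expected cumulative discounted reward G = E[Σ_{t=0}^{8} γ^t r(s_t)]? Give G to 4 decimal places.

G = 1.6718

t=0: π = [0.3000, 0.5000, 0.2000], E[r] = 0.6000, γ^t·E[r] = 0.600000, running G = 0.600000
t=1: π = [0.3200, 0.4300, 0.2500], E[r] = 0.5000, γ^t·E[r] = 0.350000, running G = 0.950000
t=2: π = [0.3390, 0.4040, 0.2570], E[r] = 0.4860, γ^t·E[r] = 0.238140, running G = 1.188140
t=3: π = [0.3449, 0.3955, 0.2596], E[r] = 0.4808, γ^t·E[r] = 0.164914, running G = 1.353054
t=4: π = [0.3469, 0.3927, 0.2605], E[r] = 0.4791, γ^t·E[r] = 0.115032, running G = 1.468086
t=5: π = [0.3475, 0.3918, 0.2607], E[r] = 0.4785, γ^t·E[r] = 0.080428, running G = 1.548514
t=6: π = [0.3477, 0.3915, 0.2608], E[r] = 0.4784, γ^t·E[r] = 0.056278, running G = 1.604792
t=7: π = [0.3478, 0.3914, 0.2609], E[r] = 0.4783, γ^t·E[r] = 0.039389, running G = 1.644181
t=8: π = [0.3478, 0.3913, 0.2609], E[r] = 0.4783, γ^t·E[r] = 0.027571, running G = 1.671753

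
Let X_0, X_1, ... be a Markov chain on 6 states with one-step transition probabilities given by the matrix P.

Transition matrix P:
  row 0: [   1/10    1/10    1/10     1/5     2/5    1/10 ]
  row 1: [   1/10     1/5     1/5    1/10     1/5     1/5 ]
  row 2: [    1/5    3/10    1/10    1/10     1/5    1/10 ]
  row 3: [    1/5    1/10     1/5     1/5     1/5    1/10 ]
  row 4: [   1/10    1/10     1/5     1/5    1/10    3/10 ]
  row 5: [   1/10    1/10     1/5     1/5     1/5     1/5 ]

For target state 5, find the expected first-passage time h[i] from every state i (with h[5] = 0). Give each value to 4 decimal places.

h = [6.1875, 5.6964, 6.2589, 6.3839, 5.2411, 0.0000]

First-step conditioning: h[5] = 0; for i ≠ 5, h[i] = 1 + Σ_k P[i][k]·h[k].
  h[0] = 1 + 1/10·h[0] + 1/10·h[1] + 1/10·h[2] + 1/5·h[3] + 2/5·h[4]
  h[1] = 1 + 1/10·h[0] + 1/5·h[1] + 1/5·h[2] + 1/10·h[3] + 1/5·h[4]
  h[2] = 1 + 1/5·h[0] + 3/10·h[1] + 1/10·h[2] + 1/10·h[3] + 1/5·h[4]
  h[3] = 1 + 1/5·h[0] + 1/10·h[1] + 1/5·h[2] + 1/5·h[3] + 1/5·h[4]
  h[4] = 1 + 1/10·h[0] + 1/10·h[1] + 1/5·h[2] + 1/5·h[3] + 1/10·h[4]
Solving the 5×5 linear system over states ≠ 5 gives exactly h = [99/16, 319/56, 701/112, 715/112, 587/112, 0] (h[5] = 0 is the target).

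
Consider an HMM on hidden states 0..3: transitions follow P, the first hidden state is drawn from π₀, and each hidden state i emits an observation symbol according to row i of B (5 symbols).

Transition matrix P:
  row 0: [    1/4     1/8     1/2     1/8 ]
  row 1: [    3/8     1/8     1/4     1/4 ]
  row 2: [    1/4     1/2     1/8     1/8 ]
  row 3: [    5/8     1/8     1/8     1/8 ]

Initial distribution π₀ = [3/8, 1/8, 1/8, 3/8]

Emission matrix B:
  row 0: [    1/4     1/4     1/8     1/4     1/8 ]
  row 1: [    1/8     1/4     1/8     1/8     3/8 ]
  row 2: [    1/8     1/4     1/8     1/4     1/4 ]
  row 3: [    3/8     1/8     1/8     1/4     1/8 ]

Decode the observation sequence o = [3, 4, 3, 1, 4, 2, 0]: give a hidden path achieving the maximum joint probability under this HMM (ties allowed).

t=0: δ = [9.375e-02, 1.562e-02, 3.125e-02, 9.375e-02]  (obs o_0=3)
t=1: δ = [7.324e-03, 5.859e-03, 1.172e-02, 1.465e-03]  ψ = [3, 2, 0, 0]  (obs o_1=4)
t=2: δ = [7.324e-04, 7.324e-04, 9.155e-04, 3.662e-04]  ψ = [2, 2, 0, 1]  (obs o_2=3)
t=3: δ = [6.866e-05, 1.144e-04, 9.155e-05, 2.289e-05]  ψ = [1, 2, 0, 1]  (obs o_3=1)
t=4: δ = [5.364e-06, 1.717e-05, 8.583e-06, 3.576e-06]  ψ = [1, 2, 0, 1]  (obs o_4=4)
t=5: δ = [8.047e-07, 5.364e-07, 5.364e-07, 5.364e-07]  ψ = [1, 2, 1, 1]  (obs o_5=2)
t=6: δ = [8.382e-08, 3.353e-08, 5.029e-08, 5.029e-08]  ψ = [3, 2, 0, 1]  (obs o_6=0)
backtrack: best end state = 0; path = [0, 2, 0, 2, 1, 3, 0]

path = [0, 2, 0, 2, 1, 3, 0]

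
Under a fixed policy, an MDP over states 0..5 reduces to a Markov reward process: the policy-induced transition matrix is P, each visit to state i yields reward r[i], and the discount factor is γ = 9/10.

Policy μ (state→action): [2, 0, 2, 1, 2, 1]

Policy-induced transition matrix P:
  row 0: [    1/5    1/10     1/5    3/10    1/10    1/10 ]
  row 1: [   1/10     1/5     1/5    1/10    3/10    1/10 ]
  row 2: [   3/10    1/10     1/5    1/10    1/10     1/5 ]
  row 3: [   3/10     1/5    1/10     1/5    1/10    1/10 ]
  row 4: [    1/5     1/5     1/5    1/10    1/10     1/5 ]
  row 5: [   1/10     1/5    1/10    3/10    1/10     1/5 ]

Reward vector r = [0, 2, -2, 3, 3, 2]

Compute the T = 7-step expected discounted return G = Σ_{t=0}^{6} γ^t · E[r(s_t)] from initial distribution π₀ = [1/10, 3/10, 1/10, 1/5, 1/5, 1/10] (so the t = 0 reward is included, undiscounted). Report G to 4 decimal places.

t=0: π = [0.1000, 0.3000, 0.1000, 0.2000, 0.2000, 0.1000], E[r] = 1.8000, γ^t·E[r] = 1.800000, running G = 1.800000
t=1: π = [0.1900, 0.1800, 0.1700, 0.1600, 0.1600, 0.1400], E[r] = 1.2600, γ^t·E[r] = 1.134000, running G = 2.934000
t=2: π = [0.2010, 0.1640, 0.1700, 0.1820, 0.1360, 0.1470], E[r] = 1.2360, γ^t·E[r] = 1.001160, running G = 3.935160
t=3: π = [0.2041, 0.1629, 0.1671, 0.1878, 0.1328, 0.1453], E[r] = 1.2440, γ^t·E[r] = 0.906876, running G = 4.842036
t=4: π = [0.2047, 0.1629, 0.1667, 0.1887, 0.1326, 0.1445], E[r] = 1.2451, γ^t·E[r] = 0.816936, running G = 5.658972
t=5: π = [0.2048, 0.1629, 0.1667, 0.1887, 0.1326, 0.1444], E[r] = 1.2450, γ^t·E[r] = 0.735138, running G = 6.394110
t=6: π = [0.2048, 0.1629, 0.1667, 0.1887, 0.1326, 0.1444], E[r] = 1.2449, γ^t·E[r] = 0.661582, running G = 7.055692

G = 7.0557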